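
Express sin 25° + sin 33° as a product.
sin 25° + sin 33° = 2 sin(29°) cos(-4°)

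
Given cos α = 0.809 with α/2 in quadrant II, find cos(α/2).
cos(α/2) = ±√((1 + cos α)/2); negative since α/2 ∈ QII, so cos(α/2) = -0.9511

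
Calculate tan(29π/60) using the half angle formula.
tan(29π/60) = sin 29π/30 / (1 + cos 29π/30) = 19.08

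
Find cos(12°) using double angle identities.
cos(12°) = cos²6° - sin²6° = 0.9781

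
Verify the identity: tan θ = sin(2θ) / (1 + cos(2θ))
RHS = 2 sin θ cos θ / (2cos²θ) = sin θ/cos θ = tan θ = LHS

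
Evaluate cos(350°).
cos(350°) = 0.9848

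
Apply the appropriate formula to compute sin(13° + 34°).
sin(13° + 34°) = sin 13° cos 34° + cos 13° sin 34° = 0.7314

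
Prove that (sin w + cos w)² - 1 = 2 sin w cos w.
LHS = sin²w + 2 sin w cos w + cos²w - 1 = (sin²w + cos²w) + 2 sin w cos w - 1 = 1 + 2 sin w cos w - 1 = 2 sin w cos w = RHS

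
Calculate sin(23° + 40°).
sin(23° + 40°) = sin 23° cos 40° + cos 23° sin 40° = 0.891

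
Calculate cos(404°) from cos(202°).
cos(404°) = cos²202° - sin²202° = 0.7193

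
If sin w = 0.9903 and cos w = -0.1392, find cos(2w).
cos(2w) = cos²w - sin²w = -0.9613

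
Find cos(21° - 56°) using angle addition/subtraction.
cos(21° - 56°) = cos 21° cos 56° + sin 21° sin 56° = 0.8192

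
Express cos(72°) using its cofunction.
cos(72°) = sin(90° - 72°) = sin(18°)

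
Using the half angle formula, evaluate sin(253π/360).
sin(253π/360) = √((1 - cos 253π/180)/2) = 0.8039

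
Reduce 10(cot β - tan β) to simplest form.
10(cot β - tan β) = 10(2 cot(2β)) (using Double angle)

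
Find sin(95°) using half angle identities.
sin(95°) = √((1 - cos 190°)/2) = 0.9962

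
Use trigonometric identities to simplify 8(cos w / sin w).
8(cos w / sin w) = 8(cot w) (using Quotient identity)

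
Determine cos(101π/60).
cos(101π/60) = 0.5446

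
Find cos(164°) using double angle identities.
cos(164°) = cos²82° - sin²82° = -0.9613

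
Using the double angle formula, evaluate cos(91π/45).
cos(91π/45) = 2cos²91π/90 - 1 = 0.9976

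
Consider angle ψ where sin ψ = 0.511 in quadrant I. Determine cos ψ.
cos ψ = √(1 - sin²ψ) = 0.8596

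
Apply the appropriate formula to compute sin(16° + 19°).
sin(16° + 19°) = sin 16° cos 19° + cos 16° sin 19° = 0.5736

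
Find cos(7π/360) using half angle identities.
cos(7π/360) = √((1 + cos 7π/180)/2) = 0.9981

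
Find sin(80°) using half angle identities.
sin(80°) = √((1 - cos 160°)/2) = 0.9848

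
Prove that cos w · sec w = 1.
LHS = cos w · (1/cos w) = 1 = RHS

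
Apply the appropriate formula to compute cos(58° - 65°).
cos(58° - 65°) = cos 58° cos 65° + sin 58° sin 65° = 0.9925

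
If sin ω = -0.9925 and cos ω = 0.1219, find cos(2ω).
cos(2ω) = cos²ω - sin²ω = -0.9702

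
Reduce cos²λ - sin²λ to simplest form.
cos²λ - sin²λ = cos(2λ) (using Double angle)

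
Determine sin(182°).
sin(182°) = -0.0349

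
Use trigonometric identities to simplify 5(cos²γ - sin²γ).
5(cos²γ - sin²γ) = 5(cos(2γ)) (using Double angle)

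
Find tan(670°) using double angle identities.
tan(670°) = 2 tan 335° / (1 - tan²335°) = -1.192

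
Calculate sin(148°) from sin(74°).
sin(148°) = 2 sin 74° cos 74° = 0.5299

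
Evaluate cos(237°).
cos(237°) = -0.5446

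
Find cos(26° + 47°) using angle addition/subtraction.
cos(26° + 47°) = cos 26° cos 47° - sin 26° sin 47° = 0.2924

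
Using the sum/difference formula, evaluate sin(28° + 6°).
sin(28° + 6°) = sin 28° cos 6° + cos 28° sin 6° = 0.5592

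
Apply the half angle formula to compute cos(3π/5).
cos(3π/5) = -√((1 + cos 6π/5)/2) = -0.309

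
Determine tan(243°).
tan(243°) = 1.963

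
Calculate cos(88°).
cos(88°) = 0.0349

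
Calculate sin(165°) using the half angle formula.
sin(165°) = √((1 - cos 330°)/2) = (√6-√2)/4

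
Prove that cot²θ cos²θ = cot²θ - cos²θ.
RHS = cos²θ/sin²θ - cos²θ = cos²θ(1/sin²θ - 1) = cos²θ · (1 - sin²θ)/sin²θ = cos²θ · cos²θ/sin²θ = cos²θ · cot²θ = LHS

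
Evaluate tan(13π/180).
tan(13π/180) = 0.2309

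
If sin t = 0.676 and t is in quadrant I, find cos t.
cos t = 0.7369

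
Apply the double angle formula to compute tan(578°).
tan(578°) = 2 tan 289° / (1 - tan²289°) = 0.7813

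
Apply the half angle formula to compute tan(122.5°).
tan(122.5°) = sin 245° / (1 + cos 245°) = -1.57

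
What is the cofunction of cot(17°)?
cot(17°) = tan(90° - 17°) = tan(73°)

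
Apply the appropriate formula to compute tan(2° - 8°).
tan(2° - 8°) = (tan 2° - tan 8°)/(1 + tan 2° tan 8°) = -0.1051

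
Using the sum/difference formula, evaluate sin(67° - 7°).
sin(67° - 7°) = sin 67° cos 7° - cos 67° sin 7° = √3/2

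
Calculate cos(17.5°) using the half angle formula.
cos(17.5°) = √((1 + cos 35°)/2) = 0.9537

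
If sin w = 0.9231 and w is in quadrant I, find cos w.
cos w = 0.3846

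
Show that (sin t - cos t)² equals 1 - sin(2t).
LHS = sin²t - 2 sin t cos t + cos²t = (sin²t + cos²t) - 2 sin t cos t = 1 - sin(2t) = RHS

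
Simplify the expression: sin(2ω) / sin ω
sin(2ω) / sin ω = 2 cos ω (using Double angle)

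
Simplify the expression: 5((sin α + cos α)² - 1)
5((sin α + cos α)² - 1) = 5(sin(2α)) (using Pythagorean + double angle)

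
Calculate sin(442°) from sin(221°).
sin(442°) = 2 sin 221° cos 221° = 0.9903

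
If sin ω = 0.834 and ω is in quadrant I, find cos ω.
cos ω = 0.5518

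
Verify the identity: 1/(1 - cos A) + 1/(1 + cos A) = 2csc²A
LHS = [(1 + cos A) + (1 - cos A)] / [(1 - cos A)(1 + cos A)] = 2/(1 - cos²A) = 2/sin²A = 2csc²A = RHS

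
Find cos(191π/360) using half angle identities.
cos(191π/360) = -√((1 + cos 191π/180)/2) = -0.09585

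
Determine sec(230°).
sec(230°) = -1.556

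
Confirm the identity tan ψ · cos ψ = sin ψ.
LHS = (sin ψ/cos ψ) · cos ψ = sin ψ = RHS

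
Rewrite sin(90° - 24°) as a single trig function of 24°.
sin(90° - 24°) = cos(24°)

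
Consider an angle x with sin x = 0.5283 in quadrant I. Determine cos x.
cos x = √(1 - sin²x) = 0.8491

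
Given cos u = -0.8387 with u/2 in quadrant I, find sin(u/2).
sin(u/2) = ±√((1 - cos u)/2); positive since u/2 ∈ QI, so sin(u/2) = 0.9588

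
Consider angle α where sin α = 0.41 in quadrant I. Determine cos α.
cos α = √(1 - sin²α) = 0.9121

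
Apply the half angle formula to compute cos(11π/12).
cos(11π/12) = -√((1 + cos 11π/6)/2) = -(√6+√2)/4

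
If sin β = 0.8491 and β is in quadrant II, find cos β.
cos β = -0.5282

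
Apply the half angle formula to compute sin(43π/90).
sin(43π/90) = √((1 - cos 43π/45)/2) = 0.9976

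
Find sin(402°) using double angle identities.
sin(402°) = 2 sin 201° cos 201° = 0.6691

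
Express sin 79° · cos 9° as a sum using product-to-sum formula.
sin 79° cos 9° = (1/2)[sin(79°+9°) + sin(79°-9°)]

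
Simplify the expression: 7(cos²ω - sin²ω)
7(cos²ω - sin²ω) = 7(cos(2ω)) (using Double angle)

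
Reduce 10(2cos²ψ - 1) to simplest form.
10(2cos²ψ - 1) = 10(cos(2ψ)) (using Double angle)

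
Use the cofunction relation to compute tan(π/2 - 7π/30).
tan(π/2 - 7π/30) = cot(7π/30) = 1.111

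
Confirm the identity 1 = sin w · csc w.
RHS = sin w · (1/sin w) = 1 = LHS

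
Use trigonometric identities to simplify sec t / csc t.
sec t / csc t = tan t (using Reciprocal identities)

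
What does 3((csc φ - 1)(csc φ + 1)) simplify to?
3((csc φ - 1)(csc φ + 1)) = 3(cot²φ) (using Diff. of squares)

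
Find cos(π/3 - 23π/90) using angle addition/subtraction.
cos(π/3 - 23π/90) = cos π/3 cos 23π/90 + sin π/3 sin 23π/90 = 0.9703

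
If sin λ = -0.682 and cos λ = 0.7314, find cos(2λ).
cos(2λ) = cos²λ - sin²λ = 0.06982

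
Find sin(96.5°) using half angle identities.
sin(96.5°) = √((1 - cos 193°)/2) = 0.9936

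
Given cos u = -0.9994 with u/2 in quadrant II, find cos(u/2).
cos(u/2) = ±√((1 + cos u)/2); negative since u/2 ∈ QII, so cos(u/2) = -0.01732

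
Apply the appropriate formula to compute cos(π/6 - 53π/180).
cos(π/6 - 53π/180) = cos π/6 cos 53π/180 + sin π/6 sin 53π/180 = 0.9205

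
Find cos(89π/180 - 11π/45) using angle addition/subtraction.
cos(89π/180 - 11π/45) = cos 89π/180 cos 11π/45 + sin 89π/180 sin 11π/45 = √2/2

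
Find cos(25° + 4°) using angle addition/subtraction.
cos(25° + 4°) = cos 25° cos 4° - sin 25° sin 4° = 0.8746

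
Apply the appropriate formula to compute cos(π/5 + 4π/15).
cos(π/5 + 4π/15) = cos π/5 cos 4π/15 - sin π/5 sin 4π/15 = 0.1045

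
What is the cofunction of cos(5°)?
cos(5°) = sin(90° - 5°) = sin(85°)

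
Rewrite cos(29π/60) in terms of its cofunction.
cos(29π/60) = sin(π/2 - 29π/60) = sin(π/60)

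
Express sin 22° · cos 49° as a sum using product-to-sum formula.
sin 22° cos 49° = (1/2)[sin(22°+49°) + sin(22°-49°)]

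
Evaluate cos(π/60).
cos(π/60) = 0.9986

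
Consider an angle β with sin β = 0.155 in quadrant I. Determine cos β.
cos β = √(1 - sin²β) = 0.9879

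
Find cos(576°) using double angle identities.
cos(576°) = cos²288° - sin²288° = -0.809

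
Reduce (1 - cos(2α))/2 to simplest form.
(1 - cos(2α))/2 = sin²α (using Power reduction)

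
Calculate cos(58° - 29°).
cos(58° - 29°) = cos 58° cos 29° + sin 58° sin 29° = 0.8746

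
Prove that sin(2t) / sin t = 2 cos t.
LHS = 2 sin t cos t / sin t = 2 cos t = RHS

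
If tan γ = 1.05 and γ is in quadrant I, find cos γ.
cos γ = 0.6897 (using tan²γ + 1 = sec²γ)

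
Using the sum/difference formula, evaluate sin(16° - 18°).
sin(16° - 18°) = sin 16° cos 18° - cos 16° sin 18° = -0.0349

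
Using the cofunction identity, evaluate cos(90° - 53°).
cos(90° - 53°) = sin(53°) = 0.7986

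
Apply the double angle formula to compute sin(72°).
sin(72°) = 2 sin 36° cos 36° = 0.9511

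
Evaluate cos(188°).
cos(188°) = -0.9903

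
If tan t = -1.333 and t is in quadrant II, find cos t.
cos t = -0.6001 (using tan²t + 1 = sec²t)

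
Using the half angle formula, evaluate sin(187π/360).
sin(187π/360) = √((1 - cos 187π/180)/2) = 0.9981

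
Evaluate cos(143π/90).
cos(143π/90) = 0.2756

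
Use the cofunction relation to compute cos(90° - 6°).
cos(90° - 6°) = sin(6°) = 0.1045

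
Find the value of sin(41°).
sin(41°) = 0.6561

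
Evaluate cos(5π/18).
cos(5π/18) = 0.6428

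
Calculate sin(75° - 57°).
sin(75° - 57°) = sin 75° cos 57° - cos 75° sin 57° = 0.309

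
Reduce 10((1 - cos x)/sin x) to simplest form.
10((1 - cos x)/sin x) = 10(tan(x/2)) (using Half angle)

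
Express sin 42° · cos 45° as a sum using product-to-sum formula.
sin 42° cos 45° = (1/2)[sin(42°+45°) + sin(42°-45°)]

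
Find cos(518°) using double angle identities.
cos(518°) = cos²259° - sin²259° = -0.9272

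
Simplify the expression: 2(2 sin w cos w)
2(2 sin w cos w) = 2(sin(2w)) (using Double angle)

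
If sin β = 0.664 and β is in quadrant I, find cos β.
cos β = 0.7477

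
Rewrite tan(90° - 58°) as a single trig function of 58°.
tan(90° - 58°) = cot(58°)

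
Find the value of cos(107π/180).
cos(107π/180) = -0.2924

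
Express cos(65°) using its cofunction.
cos(65°) = sin(90° - 65°) = sin(25°)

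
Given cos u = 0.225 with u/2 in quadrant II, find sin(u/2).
sin(u/2) = ±√((1 - cos u)/2); positive since u/2 ∈ QII, so sin(u/2) = 0.6225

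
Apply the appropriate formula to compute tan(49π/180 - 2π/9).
tan(49π/180 - 2π/9) = (tan 49π/180 - tan 2π/9)/(1 + tan 49π/180 tan 2π/9) = 0.1584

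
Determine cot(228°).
cot(228°) = 0.9004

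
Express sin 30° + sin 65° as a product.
sin 30° + sin 65° = 2 sin(47.5°) cos(-17.5°)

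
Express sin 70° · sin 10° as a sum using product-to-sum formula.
sin 70° sin 10° = (1/2)[cos(70°-10°) - cos(70°+10°)]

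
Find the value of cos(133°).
cos(133°) = -0.682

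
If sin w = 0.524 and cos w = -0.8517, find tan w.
tan w = sin w / cos w = -0.6152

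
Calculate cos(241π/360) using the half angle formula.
cos(241π/360) = -√((1 + cos 241π/180)/2) = -0.5075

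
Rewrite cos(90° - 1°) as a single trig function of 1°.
cos(90° - 1°) = sin(1°)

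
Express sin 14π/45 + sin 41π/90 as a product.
sin 14π/45 + sin 41π/90 = 2 sin(23π/60) cos(-13π/180)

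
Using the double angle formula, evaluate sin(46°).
sin(46°) = 2 sin 23° cos 23° = 0.7193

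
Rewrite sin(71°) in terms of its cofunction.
sin(71°) = cos(90° - 71°) = cos(19°)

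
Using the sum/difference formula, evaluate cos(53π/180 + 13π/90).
cos(53π/180 + 13π/90) = cos 53π/180 cos 13π/90 - sin 53π/180 sin 13π/90 = 0.1908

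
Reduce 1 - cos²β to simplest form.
1 - cos²β = sin²β (using Pythagorean identity)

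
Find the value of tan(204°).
tan(204°) = 0.4452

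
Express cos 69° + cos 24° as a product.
cos 69° + cos 24° = 2 cos(46.5°) cos(22.5°)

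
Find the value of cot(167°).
cot(167°) = -4.331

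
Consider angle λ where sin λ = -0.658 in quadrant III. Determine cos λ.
cos λ = ±√(1 - sin²λ) = -0.753 (negative in QIII)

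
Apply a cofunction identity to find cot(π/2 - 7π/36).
cot(π/2 - 7π/36) = tan(7π/36) = 0.7002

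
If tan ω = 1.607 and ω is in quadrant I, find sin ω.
sin ω = 0.849 (using tan²ω + 1 = sec²ω)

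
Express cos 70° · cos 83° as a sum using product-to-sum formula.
cos 70° cos 83° = (1/2)[cos(70°-83°) + cos(70°+83°)]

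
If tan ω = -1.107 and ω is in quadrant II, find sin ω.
sin ω = 0.7421 (using tan²ω + 1 = sec²ω)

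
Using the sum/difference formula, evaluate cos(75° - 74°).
cos(75° - 74°) = cos 75° cos 74° + sin 75° sin 74° = 0.9998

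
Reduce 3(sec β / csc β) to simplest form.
3(sec β / csc β) = 3(tan β) (using Reciprocal identities)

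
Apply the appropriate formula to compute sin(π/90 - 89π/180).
sin(π/90 - 89π/180) = sin π/90 cos 89π/180 - cos π/90 sin 89π/180 = -0.9986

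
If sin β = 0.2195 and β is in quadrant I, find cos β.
cos β = 0.9756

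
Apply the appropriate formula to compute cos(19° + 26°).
cos(19° + 26°) = cos 19° cos 26° - sin 19° sin 26° = √2/2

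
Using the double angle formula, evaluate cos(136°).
cos(136°) = cos²68° - sin²68° = -0.7193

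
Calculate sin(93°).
sin(93°) = 0.9986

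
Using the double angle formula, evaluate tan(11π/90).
tan(11π/90) = 2 tan 11π/180 / (1 - tan²11π/180) = 0.404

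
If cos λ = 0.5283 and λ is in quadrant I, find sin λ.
sin λ = 0.8491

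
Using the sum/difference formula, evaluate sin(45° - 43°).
sin(45° - 43°) = sin 45° cos 43° - cos 45° sin 43° = 0.0349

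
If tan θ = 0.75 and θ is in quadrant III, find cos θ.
cos θ = -0.8 (using tan²θ + 1 = sec²θ)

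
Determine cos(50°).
cos(50°) = 0.6428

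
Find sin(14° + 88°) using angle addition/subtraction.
sin(14° + 88°) = sin 14° cos 88° + cos 14° sin 88° = 0.9781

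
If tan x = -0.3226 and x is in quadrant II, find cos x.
cos x = -0.9517 (using tan²x + 1 = sec²x)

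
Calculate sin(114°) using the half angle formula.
sin(114°) = √((1 - cos 228°)/2) = 0.9135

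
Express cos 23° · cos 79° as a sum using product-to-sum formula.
cos 23° cos 79° = (1/2)[cos(23°-79°) + cos(23°+79°)]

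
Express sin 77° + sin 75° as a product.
sin 77° + sin 75° = 2 sin(76°) cos(1°)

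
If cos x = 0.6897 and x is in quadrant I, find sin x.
sin x = 0.7241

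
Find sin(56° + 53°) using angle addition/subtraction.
sin(56° + 53°) = sin 56° cos 53° + cos 56° sin 53° = 0.9455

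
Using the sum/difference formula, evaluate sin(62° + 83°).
sin(62° + 83°) = sin 62° cos 83° + cos 62° sin 83° = 0.5736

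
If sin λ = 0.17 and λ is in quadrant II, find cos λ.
cos λ = -0.9854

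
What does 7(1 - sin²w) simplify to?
7(1 - sin²w) = 7(cos²w) (using Pythagorean identity)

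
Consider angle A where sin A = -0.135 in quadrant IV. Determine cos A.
cos A = √(1 - sin²A) = 0.9908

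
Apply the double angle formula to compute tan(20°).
tan(20°) = 2 tan 10° / (1 - tan²10°) = 0.364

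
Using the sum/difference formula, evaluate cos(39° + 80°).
cos(39° + 80°) = cos 39° cos 80° - sin 39° sin 80° = -0.4848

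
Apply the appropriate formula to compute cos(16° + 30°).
cos(16° + 30°) = cos 16° cos 30° - sin 16° sin 30° = 0.6947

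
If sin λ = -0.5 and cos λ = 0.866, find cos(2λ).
cos(2λ) = cos²λ - sin²λ = 0.5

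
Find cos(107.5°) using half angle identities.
cos(107.5°) = -√((1 + cos 215°)/2) = -0.3007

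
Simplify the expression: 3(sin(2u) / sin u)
3(sin(2u) / sin u) = 3(2 cos u) (using Double angle)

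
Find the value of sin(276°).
sin(276°) = -0.9945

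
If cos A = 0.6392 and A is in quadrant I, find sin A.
sin A = 0.769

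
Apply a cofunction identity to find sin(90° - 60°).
sin(90° - 60°) = cos(60°) = 1/2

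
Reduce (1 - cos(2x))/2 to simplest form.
(1 - cos(2x))/2 = sin²x (using Power reduction)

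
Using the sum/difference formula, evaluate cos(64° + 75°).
cos(64° + 75°) = cos 64° cos 75° - sin 64° sin 75° = -0.7547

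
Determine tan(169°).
tan(169°) = -0.1944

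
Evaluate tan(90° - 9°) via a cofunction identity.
tan(90° - 9°) = cot(9°) = 6.314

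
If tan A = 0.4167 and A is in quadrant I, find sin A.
sin A = 0.3846 (using tan²A + 1 = sec²A)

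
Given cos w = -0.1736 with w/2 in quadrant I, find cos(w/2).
cos(w/2) = ±√((1 + cos w)/2); positive since w/2 ∈ QI, so cos(w/2) = 0.6428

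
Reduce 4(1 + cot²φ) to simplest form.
4(1 + cot²φ) = 4(csc²φ) (using Pythagorean identity)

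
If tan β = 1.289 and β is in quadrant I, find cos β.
cos β = 0.613 (using tan²β + 1 = sec²β)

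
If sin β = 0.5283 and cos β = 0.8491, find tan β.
tan β = sin β / cos β = 0.6222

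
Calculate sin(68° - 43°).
sin(68° - 43°) = sin 68° cos 43° - cos 68° sin 43° = 0.4226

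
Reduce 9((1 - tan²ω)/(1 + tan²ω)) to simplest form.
9((1 - tan²ω)/(1 + tan²ω)) = 9(cos(2ω)) (using Double angle)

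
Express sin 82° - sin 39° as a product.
sin 82° - sin 39° = 2 cos(60.5°) sin(21.5°)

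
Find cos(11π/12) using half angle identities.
cos(11π/12) = -√((1 + cos 11π/6)/2) = -(√6+√2)/4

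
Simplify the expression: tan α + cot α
tan α + cot α = sec α csc α (using Quotient identities)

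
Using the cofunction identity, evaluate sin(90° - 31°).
sin(90° - 31°) = cos(31°) = 0.8572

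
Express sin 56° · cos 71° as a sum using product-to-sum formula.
sin 56° cos 71° = (1/2)[sin(56°+71°) + sin(56°-71°)]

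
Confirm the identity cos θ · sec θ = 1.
LHS = cos θ · (1/cos θ) = 1 = RHS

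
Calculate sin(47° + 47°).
sin(47° + 47°) = sin 47° cos 47° + cos 47° sin 47° = 0.9976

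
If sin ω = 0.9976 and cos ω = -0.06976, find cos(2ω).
cos(2ω) = cos²ω - sin²ω = -0.9903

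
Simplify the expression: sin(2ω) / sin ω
sin(2ω) / sin ω = 2 cos ω (using Double angle)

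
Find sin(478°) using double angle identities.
sin(478°) = 2 sin 239° cos 239° = 0.8829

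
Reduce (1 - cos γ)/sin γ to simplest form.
(1 - cos γ)/sin γ = tan(γ/2) (using Half angle)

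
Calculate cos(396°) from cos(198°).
cos(396°) = cos²198° - sin²198° = 0.809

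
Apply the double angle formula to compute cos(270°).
cos(270°) = 2cos²135° - 1 = 0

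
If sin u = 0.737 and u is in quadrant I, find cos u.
cos u = 0.6759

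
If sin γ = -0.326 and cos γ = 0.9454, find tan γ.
tan γ = sin γ / cos γ = -0.3448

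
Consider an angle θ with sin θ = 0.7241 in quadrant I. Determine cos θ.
cos θ = √(1 - sin²θ) = 0.6897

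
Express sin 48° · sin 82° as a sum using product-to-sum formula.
sin 48° sin 82° = (1/2)[cos(48°-82°) - cos(48°+82°)]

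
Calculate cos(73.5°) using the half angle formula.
cos(73.5°) = √((1 + cos 147°)/2) = 0.284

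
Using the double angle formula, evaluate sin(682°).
sin(682°) = 2 sin 341° cos 341° = -0.6157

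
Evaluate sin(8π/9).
sin(8π/9) = 0.342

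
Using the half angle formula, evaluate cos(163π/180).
cos(163π/180) = -√((1 + cos 163π/90)/2) = -0.9563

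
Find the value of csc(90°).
csc(90°) = 1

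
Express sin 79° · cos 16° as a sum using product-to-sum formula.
sin 79° cos 16° = (1/2)[sin(79°+16°) + sin(79°-16°)]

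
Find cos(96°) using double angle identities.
cos(96°) = cos²48° - sin²48° = -0.1045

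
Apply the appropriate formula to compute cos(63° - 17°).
cos(63° - 17°) = cos 63° cos 17° + sin 63° sin 17° = 0.6947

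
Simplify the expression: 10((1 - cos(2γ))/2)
10((1 - cos(2γ))/2) = 10(sin²γ) (using Power reduction)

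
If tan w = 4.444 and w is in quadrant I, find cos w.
cos w = 0.2195 (using tan²w + 1 = sec²w)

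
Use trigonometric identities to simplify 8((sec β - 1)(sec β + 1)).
8((sec β - 1)(sec β + 1)) = 8(tan²β) (using Diff. of squares)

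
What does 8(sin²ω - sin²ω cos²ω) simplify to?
8(sin²ω - sin²ω cos²ω) = 8(sin⁴ω) (using Factoring)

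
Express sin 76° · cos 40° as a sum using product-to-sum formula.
sin 76° cos 40° = (1/2)[sin(76°+40°) + sin(76°-40°)]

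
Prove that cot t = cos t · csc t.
RHS = cos t · (1/sin t) = cos t/sin t = cot t = LHS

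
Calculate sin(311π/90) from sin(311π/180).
sin(311π/90) = 2 sin 311π/180 cos 311π/180 = -0.9903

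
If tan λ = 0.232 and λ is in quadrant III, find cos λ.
cos λ = -0.9741 (using tan²λ + 1 = sec²λ)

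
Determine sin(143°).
sin(143°) = 0.6018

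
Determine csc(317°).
csc(317°) = -1.466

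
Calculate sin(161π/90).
sin(161π/90) = -0.6157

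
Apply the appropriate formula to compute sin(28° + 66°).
sin(28° + 66°) = sin 28° cos 66° + cos 28° sin 66° = 0.9976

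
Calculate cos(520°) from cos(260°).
cos(520°) = cos²260° - sin²260° = -0.9397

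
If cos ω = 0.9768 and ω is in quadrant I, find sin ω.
sin ω = 0.2142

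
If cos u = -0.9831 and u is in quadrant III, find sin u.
sin u = -0.1831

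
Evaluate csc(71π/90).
csc(71π/90) = 1.624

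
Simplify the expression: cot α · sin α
cot α · sin α = cos α (using Quotient identity)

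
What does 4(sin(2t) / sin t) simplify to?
4(sin(2t) / sin t) = 4(2 cos t) (using Double angle)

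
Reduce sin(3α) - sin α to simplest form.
sin(3α) - sin α = 2 cos(2α) sin α (using Sum-to-product)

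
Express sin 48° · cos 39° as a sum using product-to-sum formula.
sin 48° cos 39° = (1/2)[sin(48°+39°) + sin(48°-39°)]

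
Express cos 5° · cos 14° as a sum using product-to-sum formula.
cos 5° cos 14° = (1/2)[cos(5°-14°) + cos(5°+14°)]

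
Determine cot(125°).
cot(125°) = -0.7002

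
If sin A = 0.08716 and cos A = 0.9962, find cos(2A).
cos(2A) = cos²A - sin²A = 0.9848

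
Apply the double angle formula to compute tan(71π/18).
tan(71π/18) = 2 tan 71π/36 / (1 - tan²71π/36) = -0.1763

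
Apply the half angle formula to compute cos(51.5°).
cos(51.5°) = √((1 + cos 103°)/2) = 0.6225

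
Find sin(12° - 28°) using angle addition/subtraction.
sin(12° - 28°) = sin 12° cos 28° - cos 12° sin 28° = -0.2756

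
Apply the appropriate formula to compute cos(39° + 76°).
cos(39° + 76°) = cos 39° cos 76° - sin 39° sin 76° = -0.4226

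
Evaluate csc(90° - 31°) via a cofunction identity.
csc(90° - 31°) = sec(31°) = 1.167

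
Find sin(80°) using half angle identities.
sin(80°) = √((1 - cos 160°)/2) = 0.9848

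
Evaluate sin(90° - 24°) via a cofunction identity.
sin(90° - 24°) = cos(24°) = 0.9135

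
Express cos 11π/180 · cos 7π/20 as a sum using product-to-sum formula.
cos 11π/180 cos 7π/20 = (1/2)[cos(11π/180-7π/20) + cos(11π/180+7π/20)]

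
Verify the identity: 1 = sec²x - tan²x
RHS = 1/cos²x - sin²x/cos²x = (1 - sin²x)/cos²x = cos²x/cos²x = 1 = LHS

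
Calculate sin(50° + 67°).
sin(50° + 67°) = sin 50° cos 67° + cos 50° sin 67° = 0.891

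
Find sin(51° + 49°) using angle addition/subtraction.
sin(51° + 49°) = sin 51° cos 49° + cos 51° sin 49° = 0.9848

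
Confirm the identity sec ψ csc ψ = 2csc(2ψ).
RHS = 2/sin(2ψ) = 2/(2 sin ψ cos ψ) = 1/(sin ψ cos ψ) = (1/cos ψ)(1/sin ψ) = sec ψ csc ψ = LHS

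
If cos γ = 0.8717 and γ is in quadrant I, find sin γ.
sin γ = 0.49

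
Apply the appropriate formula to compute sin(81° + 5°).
sin(81° + 5°) = sin 81° cos 5° + cos 81° sin 5° = 0.9976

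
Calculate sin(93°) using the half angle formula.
sin(93°) = √((1 - cos 186°)/2) = 0.9986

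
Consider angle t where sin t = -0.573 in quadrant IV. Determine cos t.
cos t = √(1 - sin²t) = 0.8196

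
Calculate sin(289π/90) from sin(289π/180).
sin(289π/90) = 2 sin 289π/180 cos 289π/180 = -0.6157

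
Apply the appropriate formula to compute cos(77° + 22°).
cos(77° + 22°) = cos 77° cos 22° - sin 77° sin 22° = -0.1564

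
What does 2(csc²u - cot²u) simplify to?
2(csc²u - cot²u) = 2 (using Pythagorean identity)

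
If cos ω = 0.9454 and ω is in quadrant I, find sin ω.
sin ω = 0.3259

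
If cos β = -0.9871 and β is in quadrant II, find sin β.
sin β = 0.1601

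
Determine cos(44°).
cos(44°) = 0.7193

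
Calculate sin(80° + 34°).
sin(80° + 34°) = sin 80° cos 34° + cos 80° sin 34° = 0.9135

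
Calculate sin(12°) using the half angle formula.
sin(12°) = √((1 - cos 24°)/2) = 0.2079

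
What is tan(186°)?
tan(186°) = 0.1051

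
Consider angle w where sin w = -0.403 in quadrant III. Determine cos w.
cos w = ±√(1 - sin²w) = -0.9152 (negative in QIII)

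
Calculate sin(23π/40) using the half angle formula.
sin(23π/40) = √((1 - cos 23π/20)/2) = 0.9724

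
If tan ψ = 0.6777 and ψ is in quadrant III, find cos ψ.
cos ψ = -0.8278 (using tan²ψ + 1 = sec²ψ)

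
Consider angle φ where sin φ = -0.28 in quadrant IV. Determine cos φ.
cos φ = √(1 - sin²φ) = 0.96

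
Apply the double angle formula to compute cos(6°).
cos(6°) = cos²3° - sin²3° = 0.9945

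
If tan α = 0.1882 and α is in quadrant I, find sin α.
sin α = 0.185 (using tan²α + 1 = sec²α)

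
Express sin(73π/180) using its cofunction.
sin(73π/180) = cos(π/2 - 73π/180) = cos(17π/180)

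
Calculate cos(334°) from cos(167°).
cos(334°) = cos²167° - sin²167° = 0.8988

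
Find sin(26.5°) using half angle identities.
sin(26.5°) = √((1 - cos 53°)/2) = 0.4462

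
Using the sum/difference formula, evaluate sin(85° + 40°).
sin(85° + 40°) = sin 85° cos 40° + cos 85° sin 40° = 0.8192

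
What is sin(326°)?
sin(326°) = -0.5592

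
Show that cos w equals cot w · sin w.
RHS = (cos w/sin w) · sin w = cos w = LHS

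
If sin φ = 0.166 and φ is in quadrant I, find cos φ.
cos φ = 0.9861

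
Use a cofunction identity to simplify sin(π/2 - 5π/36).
sin(π/2 - 5π/36) = cos(5π/36)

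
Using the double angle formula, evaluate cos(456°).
cos(456°) = cos²228° - sin²228° = -0.1045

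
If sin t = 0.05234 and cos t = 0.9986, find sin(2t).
sin(2t) = 2 sin t cos t = 0.1045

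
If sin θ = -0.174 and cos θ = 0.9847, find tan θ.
tan θ = sin θ / cos θ = -0.1767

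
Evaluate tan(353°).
tan(353°) = -0.1228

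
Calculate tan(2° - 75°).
tan(2° - 75°) = (tan 2° - tan 75°)/(1 + tan 2° tan 75°) = -3.271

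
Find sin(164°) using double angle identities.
sin(164°) = 2 sin 82° cos 82° = 0.2756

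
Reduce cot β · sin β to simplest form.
cot β · sin β = cos β (using Quotient identity)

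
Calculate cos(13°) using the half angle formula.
cos(13°) = √((1 + cos 26°)/2) = 0.9744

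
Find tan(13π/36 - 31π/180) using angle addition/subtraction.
tan(13π/36 - 31π/180) = (tan 13π/36 - tan 31π/180)/(1 + tan 13π/36 tan 31π/180) = 0.6745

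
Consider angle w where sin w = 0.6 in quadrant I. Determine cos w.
cos w = √(1 - sin²w) = 0.8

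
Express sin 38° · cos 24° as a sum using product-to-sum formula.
sin 38° cos 24° = (1/2)[sin(38°+24°) + sin(38°-24°)]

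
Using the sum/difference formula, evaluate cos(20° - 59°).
cos(20° - 59°) = cos 20° cos 59° + sin 20° sin 59° = 0.7771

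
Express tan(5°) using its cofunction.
tan(5°) = cot(90° - 5°) = cot(85°)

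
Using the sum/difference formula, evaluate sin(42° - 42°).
sin(42° - 42°) = sin 42° cos 42° - cos 42° sin 42° = 0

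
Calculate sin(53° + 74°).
sin(53° + 74°) = sin 53° cos 74° + cos 53° sin 74° = 0.7986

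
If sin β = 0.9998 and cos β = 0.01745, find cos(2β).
cos(2β) = cos²β - sin²β = -0.9993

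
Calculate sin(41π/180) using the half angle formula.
sin(41π/180) = √((1 - cos 41π/90)/2) = 0.6561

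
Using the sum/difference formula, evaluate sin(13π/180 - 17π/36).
sin(13π/180 - 17π/36) = sin 13π/180 cos 17π/36 - cos 13π/180 sin 17π/36 = -0.9511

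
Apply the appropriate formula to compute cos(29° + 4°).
cos(29° + 4°) = cos 29° cos 4° - sin 29° sin 4° = 0.8387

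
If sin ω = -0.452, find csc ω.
csc ω = 1/sin ω = -2.212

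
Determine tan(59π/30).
tan(59π/30) = -0.1051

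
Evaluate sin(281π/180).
sin(281π/180) = -0.9816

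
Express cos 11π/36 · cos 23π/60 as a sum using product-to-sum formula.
cos 11π/36 cos 23π/60 = (1/2)[cos(11π/36-23π/60) + cos(11π/36+23π/60)]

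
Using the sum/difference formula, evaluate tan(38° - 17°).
tan(38° - 17°) = (tan 38° - tan 17°)/(1 + tan 38° tan 17°) = 0.3839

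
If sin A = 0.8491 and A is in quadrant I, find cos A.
cos A = 0.5282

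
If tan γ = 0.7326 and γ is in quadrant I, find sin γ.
sin γ = 0.591 (using tan²γ + 1 = sec²γ)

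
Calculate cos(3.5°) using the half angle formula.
cos(3.5°) = √((1 + cos 7°)/2) = 0.9981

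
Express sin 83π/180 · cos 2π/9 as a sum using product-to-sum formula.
sin 83π/180 cos 2π/9 = (1/2)[sin(83π/180+2π/9) + sin(83π/180-2π/9)]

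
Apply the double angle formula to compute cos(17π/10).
cos(17π/10) = cos²17π/20 - sin²17π/20 = 0.5878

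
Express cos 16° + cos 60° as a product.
cos 16° + cos 60° = 2 cos(38°) cos(-22°)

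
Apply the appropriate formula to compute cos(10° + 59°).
cos(10° + 59°) = cos 10° cos 59° - sin 10° sin 59° = 0.3584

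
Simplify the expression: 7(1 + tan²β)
7(1 + tan²β) = 7(sec²β) (using Pythagorean identity)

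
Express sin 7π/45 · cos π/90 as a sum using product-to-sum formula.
sin 7π/45 cos π/90 = (1/2)[sin(7π/45+π/90) + sin(7π/45-π/90)]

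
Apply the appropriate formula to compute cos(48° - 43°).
cos(48° - 43°) = cos 48° cos 43° + sin 48° sin 43° = 0.9962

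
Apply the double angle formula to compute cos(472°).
cos(472°) = cos²236° - sin²236° = -0.3746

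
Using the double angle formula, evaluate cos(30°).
cos(30°) = cos²15° - sin²15° = √3/2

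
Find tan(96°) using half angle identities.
tan(96°) = sin 192° / (1 + cos 192°) = -9.514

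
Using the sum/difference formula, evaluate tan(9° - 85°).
tan(9° - 85°) = (tan 9° - tan 85°)/(1 + tan 9° tan 85°) = -4.011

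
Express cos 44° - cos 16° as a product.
cos 44° - cos 16° = -2 sin(30°) sin(14°)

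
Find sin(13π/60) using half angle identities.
sin(13π/60) = √((1 - cos 13π/30)/2) = 0.6293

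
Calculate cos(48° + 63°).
cos(48° + 63°) = cos 48° cos 63° - sin 48° sin 63° = -0.3584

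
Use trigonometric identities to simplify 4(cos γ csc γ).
4(cos γ csc γ) = 4(cot γ) (using Reciprocal + quotient)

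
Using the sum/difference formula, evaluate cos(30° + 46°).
cos(30° + 46°) = cos 30° cos 46° - sin 30° sin 46° = 0.2419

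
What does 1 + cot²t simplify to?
1 + cot²t = csc²t (using Pythagorean identity)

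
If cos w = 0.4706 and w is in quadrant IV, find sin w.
sin w = -0.8823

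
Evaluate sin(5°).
sin(5°) = 0.08716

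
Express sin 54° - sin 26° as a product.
sin 54° - sin 26° = 2 cos(40°) sin(14°)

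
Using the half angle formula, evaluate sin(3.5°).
sin(3.5°) = √((1 - cos 7°)/2) = 0.06105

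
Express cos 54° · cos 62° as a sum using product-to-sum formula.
cos 54° cos 62° = (1/2)[cos(54°-62°) + cos(54°+62°)]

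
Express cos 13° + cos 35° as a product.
cos 13° + cos 35° = 2 cos(24°) cos(-11°)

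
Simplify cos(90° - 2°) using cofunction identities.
cos(90° - 2°) = sin(2°)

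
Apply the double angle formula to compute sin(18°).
sin(18°) = 2 sin 9° cos 9° = 0.309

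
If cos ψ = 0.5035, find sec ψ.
sec ψ = 1/cos ψ = 1.986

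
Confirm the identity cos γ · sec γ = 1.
LHS = cos γ · (1/cos γ) = 1 = RHS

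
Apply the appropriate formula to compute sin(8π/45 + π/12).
sin(8π/45 + π/12) = sin 8π/45 cos π/12 + cos 8π/45 sin π/12 = 0.7314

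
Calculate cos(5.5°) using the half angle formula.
cos(5.5°) = √((1 + cos 11°)/2) = 0.9954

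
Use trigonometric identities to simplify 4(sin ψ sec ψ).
4(sin ψ sec ψ) = 4(tan ψ) (using Reciprocal + quotient)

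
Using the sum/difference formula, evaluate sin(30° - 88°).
sin(30° - 88°) = sin 30° cos 88° - cos 30° sin 88° = -0.848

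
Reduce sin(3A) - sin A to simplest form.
sin(3A) - sin A = 2 cos(2A) sin A (using Sum-to-product)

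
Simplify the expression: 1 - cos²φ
1 - cos²φ = sin²φ (using Pythagorean identity)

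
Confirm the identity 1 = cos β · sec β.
RHS = cos β · (1/cos β) = 1 = LHS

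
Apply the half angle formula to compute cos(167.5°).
cos(167.5°) = -√((1 + cos 335°)/2) = -0.9763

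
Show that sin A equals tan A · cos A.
RHS = (sin A/cos A) · cos A = sin A = LHS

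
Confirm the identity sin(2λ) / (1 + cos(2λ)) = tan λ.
LHS = 2 sin λ cos λ / (2cos²λ) = sin λ/cos λ = tan λ = RHS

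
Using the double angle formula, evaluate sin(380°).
sin(380°) = 2 sin 190° cos 190° = 0.342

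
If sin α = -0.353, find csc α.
csc α = 1/sin α = -2.833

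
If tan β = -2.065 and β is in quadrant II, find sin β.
sin β = 0.9 (using tan²β + 1 = sec²β)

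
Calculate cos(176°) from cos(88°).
cos(176°) = cos²88° - sin²88° = -0.9976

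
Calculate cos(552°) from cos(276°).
cos(552°) = cos²276° - sin²276° = -0.9781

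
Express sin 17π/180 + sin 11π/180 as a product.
sin 17π/180 + sin 11π/180 = 2 sin(7π/90) cos(π/60)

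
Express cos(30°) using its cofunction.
cos(30°) = sin(90° - 30°) = sin(60°)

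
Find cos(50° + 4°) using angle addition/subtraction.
cos(50° + 4°) = cos 50° cos 4° - sin 50° sin 4° = 0.5878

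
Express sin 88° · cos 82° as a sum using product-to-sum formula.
sin 88° cos 82° = (1/2)[sin(88°+82°) + sin(88°-82°)]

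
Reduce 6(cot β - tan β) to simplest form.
6(cot β - tan β) = 6(2 cot(2β)) (using Double angle)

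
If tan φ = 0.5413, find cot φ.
cot φ = 1/tan φ = 1.847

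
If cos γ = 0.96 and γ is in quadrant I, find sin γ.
sin γ = 0.28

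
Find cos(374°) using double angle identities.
cos(374°) = cos²187° - sin²187° = 0.9703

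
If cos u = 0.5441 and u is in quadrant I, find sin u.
sin u = 0.839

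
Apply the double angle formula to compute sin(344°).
sin(344°) = 2 sin 172° cos 172° = -0.2756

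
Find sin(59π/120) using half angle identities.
sin(59π/120) = √((1 - cos 59π/60)/2) = 0.9997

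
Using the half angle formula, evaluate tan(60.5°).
tan(60.5°) = sin 121° / (1 + cos 121°) = 1.767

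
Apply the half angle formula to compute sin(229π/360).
sin(229π/360) = √((1 - cos 229π/180)/2) = 0.91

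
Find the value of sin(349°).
sin(349°) = -0.1908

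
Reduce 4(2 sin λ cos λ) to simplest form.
4(2 sin λ cos λ) = 4(sin(2λ)) (using Double angle)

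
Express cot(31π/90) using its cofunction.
cot(31π/90) = tan(π/2 - 31π/90) = tan(7π/45)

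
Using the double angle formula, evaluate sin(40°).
sin(40°) = 2 sin 20° cos 20° = 0.6428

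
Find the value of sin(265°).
sin(265°) = -0.9962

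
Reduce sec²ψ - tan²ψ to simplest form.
sec²ψ - tan²ψ = 1 (using Pythagorean identity)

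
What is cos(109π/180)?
cos(109π/180) = -0.3256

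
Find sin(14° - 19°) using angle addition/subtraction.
sin(14° - 19°) = sin 14° cos 19° - cos 14° sin 19° = -0.08716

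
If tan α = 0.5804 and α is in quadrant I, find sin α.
sin α = 0.502 (using tan²α + 1 = sec²α)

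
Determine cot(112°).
cot(112°) = -0.404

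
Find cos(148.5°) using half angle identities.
cos(148.5°) = -√((1 + cos 297°)/2) = -0.8526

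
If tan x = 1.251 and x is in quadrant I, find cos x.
cos x = 0.6244 (using tan²x + 1 = sec²x)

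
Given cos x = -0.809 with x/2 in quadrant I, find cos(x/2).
cos(x/2) = ±√((1 + cos x)/2); positive since x/2 ∈ QI, so cos(x/2) = 0.309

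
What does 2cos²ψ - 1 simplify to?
2cos²ψ - 1 = cos(2ψ) (using Double angle)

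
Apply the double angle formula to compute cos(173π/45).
cos(173π/45) = cos²173π/90 - sin²173π/90 = 0.8829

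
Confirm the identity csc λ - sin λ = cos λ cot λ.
LHS = 1/sin λ - sin λ = (1 - sin²λ)/sin λ = cos²λ/sin λ = cos λ · (cos λ/sin λ) = cos λ cot λ = RHS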